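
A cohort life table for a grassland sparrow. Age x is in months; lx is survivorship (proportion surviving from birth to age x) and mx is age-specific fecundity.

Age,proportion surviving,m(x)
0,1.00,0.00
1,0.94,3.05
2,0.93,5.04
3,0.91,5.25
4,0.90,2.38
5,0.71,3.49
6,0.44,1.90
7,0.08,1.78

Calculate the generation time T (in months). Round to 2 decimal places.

2.99

lx·mx: 0, 2.867, 4.6872, 4.7775, 2.142, 2.4779, 0.836, 0.1424 → R0 = 17.93
x·lx·mx: 0, 2.867, 9.3744, 14.3325, 8.568, 12.3895, 5.016, 0.9968 → Σ = 53.5442
T = 53.5442 / 17.93 = 2.986291… → 2.99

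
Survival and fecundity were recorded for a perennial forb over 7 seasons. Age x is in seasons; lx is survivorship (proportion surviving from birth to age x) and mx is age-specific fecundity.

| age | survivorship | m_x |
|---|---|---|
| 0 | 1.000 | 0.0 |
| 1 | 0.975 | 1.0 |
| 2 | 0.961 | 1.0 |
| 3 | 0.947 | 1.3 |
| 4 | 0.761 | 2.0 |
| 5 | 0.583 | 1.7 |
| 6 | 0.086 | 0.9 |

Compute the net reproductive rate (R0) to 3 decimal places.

5.758

lx·mx by age: 0, 0.975, 0.961, 1.2311, 1.522, 0.9911, 0.0774
R0 = Σ lx·mx = 5.7576 → 5.758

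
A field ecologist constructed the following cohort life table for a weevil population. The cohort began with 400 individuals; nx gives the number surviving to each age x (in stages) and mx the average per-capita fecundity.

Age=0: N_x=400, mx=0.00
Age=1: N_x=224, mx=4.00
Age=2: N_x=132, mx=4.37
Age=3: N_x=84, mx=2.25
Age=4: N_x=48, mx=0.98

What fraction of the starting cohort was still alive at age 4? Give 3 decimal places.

0.120

l_4 = n_4/n_0 = 48/400 = 0.12 → 0.120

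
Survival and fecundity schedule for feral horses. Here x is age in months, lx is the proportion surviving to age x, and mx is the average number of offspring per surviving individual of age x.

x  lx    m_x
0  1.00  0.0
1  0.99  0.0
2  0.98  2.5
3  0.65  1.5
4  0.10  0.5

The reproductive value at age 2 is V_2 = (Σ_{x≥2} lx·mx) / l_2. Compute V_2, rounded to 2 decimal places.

3.55

lx·mx for x ≥ 2: 2.45, 0.975, 0.05 → sum = 3.475
V_2 = 3.475 / l_2 = 3.475 / 0.98 = 3.545918… → 3.55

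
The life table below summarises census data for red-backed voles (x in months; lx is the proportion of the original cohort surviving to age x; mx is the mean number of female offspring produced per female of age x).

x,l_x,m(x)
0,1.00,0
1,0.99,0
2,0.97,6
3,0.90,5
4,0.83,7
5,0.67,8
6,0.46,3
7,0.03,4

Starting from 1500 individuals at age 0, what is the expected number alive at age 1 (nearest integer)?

1485

Expected survivors = N0 · l_1 = 1500 × 0.99 = 1485 → 1485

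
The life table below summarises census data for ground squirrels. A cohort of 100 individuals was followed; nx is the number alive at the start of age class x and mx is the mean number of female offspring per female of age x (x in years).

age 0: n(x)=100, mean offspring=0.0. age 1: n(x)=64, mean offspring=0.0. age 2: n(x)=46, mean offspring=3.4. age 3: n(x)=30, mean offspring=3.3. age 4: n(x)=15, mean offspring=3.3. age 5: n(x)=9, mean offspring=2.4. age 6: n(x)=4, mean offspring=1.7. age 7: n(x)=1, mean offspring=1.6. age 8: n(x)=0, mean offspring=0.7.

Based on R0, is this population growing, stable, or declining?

lx = nx/n0 = nx/100: 1, 0.64, 0.46, 0.3, 0.15, 0.09, 0.04, 0.01, 0
R0 = Σ lx·mx = 0 + 0 + 1.564 + 0.99 + 0.495 + 0.216 + 0.068 + 0.016 + 0 = 3.349
R0 > 1, so the population is growing.

growing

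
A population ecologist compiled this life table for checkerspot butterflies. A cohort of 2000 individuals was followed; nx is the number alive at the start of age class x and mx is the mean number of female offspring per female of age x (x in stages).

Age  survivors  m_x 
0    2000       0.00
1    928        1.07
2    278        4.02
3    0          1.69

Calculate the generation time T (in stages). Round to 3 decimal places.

1.530

lx = nx/n0 = nx/2000: 1, 0.464, 0.139, 0
lx·mx: 0, 0.49648, 0.55878, 0 → R0 = 1.05526
x·lx·mx: 0, 0.49648, 1.11756, 0 → Σ = 1.61404
T = 1.61404 / 1.05526 = 1.529519… → 1.530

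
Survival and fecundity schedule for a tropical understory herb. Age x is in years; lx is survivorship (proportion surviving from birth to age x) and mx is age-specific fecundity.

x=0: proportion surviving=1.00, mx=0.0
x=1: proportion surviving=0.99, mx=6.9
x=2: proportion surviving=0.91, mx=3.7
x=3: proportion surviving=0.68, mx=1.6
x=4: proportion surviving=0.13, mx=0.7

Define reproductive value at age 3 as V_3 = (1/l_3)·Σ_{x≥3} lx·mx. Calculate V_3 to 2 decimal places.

1.73

lx·mx for x ≥ 3: 1.088, 0.091 → sum = 1.179
V_3 = 1.179 / l_3 = 1.179 / 0.68 = 1.733824… → 1.73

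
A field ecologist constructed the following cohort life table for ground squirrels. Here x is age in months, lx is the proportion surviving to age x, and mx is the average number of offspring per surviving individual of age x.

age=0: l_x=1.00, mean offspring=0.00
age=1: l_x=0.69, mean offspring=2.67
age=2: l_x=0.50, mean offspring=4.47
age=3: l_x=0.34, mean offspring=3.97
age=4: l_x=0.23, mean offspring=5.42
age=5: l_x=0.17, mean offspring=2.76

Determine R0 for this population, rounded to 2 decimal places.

lx·mx by age: 0, 1.8423, 2.235, 1.3498, 1.2466, 0.4692
R0 = Σ lx·mx = 7.1429 → 7.14

7.14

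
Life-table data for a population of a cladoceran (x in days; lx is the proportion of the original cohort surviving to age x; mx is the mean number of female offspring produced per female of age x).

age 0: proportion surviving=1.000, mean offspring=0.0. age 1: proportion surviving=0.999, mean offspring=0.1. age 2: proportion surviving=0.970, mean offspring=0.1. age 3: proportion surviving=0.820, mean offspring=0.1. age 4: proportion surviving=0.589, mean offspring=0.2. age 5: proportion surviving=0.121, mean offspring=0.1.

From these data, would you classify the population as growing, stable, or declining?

R0 = Σ lx·mx = 0 + 0.0999 + 0.097 + 0.082 + 0.1178 + 0.0121 = 0.4088
R0 < 1, so the population is declining.

declining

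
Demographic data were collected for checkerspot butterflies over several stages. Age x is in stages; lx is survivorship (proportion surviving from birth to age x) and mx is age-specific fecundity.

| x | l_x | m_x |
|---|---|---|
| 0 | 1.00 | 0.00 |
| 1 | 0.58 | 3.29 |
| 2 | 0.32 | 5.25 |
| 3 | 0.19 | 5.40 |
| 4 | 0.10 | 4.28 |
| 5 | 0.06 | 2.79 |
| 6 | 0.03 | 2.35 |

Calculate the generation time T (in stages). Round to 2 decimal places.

2.14

lx·mx: 0, 1.9082, 1.68, 1.026, 0.428, 0.1674, 0.0705 → R0 = 5.2801
x·lx·mx: 0, 1.9082, 3.36, 3.078, 1.712, 0.837, 0.423 → Σ = 11.3182
T = 11.3182 / 5.2801 = 2.143558… → 2.14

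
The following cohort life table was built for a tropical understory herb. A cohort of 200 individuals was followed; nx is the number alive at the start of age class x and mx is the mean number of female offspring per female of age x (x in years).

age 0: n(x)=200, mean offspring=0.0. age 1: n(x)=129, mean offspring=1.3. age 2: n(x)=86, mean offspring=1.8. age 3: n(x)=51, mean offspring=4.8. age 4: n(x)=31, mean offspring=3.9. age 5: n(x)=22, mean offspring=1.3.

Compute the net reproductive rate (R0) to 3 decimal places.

3.584

lx = nx/n0 = nx/200: 1, 0.645, 0.43, 0.255, 0.155, 0.11
lx·mx by age: 0, 0.8385, 0.774, 1.224, 0.6045, 0.143
R0 = Σ lx·mx = 3.584 → 3.584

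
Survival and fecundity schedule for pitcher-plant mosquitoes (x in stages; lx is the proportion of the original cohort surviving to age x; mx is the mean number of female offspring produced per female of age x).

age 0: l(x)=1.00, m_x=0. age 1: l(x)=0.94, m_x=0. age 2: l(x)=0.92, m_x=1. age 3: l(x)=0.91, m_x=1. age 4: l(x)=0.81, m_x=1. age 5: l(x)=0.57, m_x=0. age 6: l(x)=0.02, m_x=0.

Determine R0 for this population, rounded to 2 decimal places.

2.64

lx·mx by age: 0, 0, 0.92, 0.91, 0.81, 0, 0
R0 = Σ lx·mx = 2.64 → 2.64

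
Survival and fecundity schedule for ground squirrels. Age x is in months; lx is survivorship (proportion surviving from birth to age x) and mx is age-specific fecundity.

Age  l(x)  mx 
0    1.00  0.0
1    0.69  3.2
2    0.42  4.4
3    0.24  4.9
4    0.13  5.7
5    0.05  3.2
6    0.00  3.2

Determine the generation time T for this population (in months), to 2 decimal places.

lx·mx: 0, 2.208, 1.848, 1.176, 0.741, 0.16, 0 → R0 = 6.133
x·lx·mx: 0, 2.208, 3.696, 3.528, 2.964, 0.8, 0 → Σ = 13.196
T = 13.196 / 6.133 = 2.151639… → 2.15

2.15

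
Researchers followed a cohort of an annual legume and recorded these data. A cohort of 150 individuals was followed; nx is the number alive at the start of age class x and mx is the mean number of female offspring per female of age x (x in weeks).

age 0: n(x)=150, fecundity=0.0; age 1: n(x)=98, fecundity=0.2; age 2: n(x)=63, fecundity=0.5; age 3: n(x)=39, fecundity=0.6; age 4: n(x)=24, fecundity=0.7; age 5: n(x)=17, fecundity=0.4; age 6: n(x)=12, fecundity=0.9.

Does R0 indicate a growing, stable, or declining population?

lx = nx/n0 = nx/150: 1, 0.65333…, 0.42, 0.26, 0.16, 0.11333…, 0.08
R0 = Σ lx·mx = 0 + 0.130667… + 0.21 + 0.156 + 0.112 + 0.045333… + 0.072 = 0.726…
R0 < 1, so the population is declining.

declining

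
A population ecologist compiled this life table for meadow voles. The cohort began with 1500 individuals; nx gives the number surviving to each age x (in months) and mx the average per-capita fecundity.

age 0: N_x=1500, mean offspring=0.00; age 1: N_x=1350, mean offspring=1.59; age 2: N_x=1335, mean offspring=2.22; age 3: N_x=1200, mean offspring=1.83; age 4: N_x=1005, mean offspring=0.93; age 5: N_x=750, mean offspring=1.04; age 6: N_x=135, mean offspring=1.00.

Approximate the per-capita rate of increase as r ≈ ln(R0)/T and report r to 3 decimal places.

0.717

lx = nx/n0 = nx/1500: 1, 0.9, 0.89, 0.8, 0.67, 0.5, 0.09
R0 = Σ lx·mx = 0 + 1.431 + 1.9758 + 1.464 + 0.6231 + 0.52 + 0.09 = 6.1039
Σ x·lx·mx = 15.407; T = 15.407/6.1039 = 2.52412…
r ≈ ln(R0)/T = ln(6.1039)/2.52412… = 0.71666… → 0.717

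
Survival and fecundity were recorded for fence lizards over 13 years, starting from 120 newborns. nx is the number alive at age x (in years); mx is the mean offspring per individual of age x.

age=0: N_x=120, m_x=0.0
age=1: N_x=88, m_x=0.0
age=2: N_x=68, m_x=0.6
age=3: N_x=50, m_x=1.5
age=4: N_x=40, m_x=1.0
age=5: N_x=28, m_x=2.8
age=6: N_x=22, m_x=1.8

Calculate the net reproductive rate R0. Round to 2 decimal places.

2.28

lx = nx/n0 = nx/120: 1, 0.73333…, 0.56667…, 0.41667…, 0.33333…, 0.23333…, 0.18333…
lx·mx by age: 0, 0, 0.34…, 0.625…, 0.333333…, 0.653333…, 0.33…
R0 = Σ lx·mx = 2.281667… → 2.28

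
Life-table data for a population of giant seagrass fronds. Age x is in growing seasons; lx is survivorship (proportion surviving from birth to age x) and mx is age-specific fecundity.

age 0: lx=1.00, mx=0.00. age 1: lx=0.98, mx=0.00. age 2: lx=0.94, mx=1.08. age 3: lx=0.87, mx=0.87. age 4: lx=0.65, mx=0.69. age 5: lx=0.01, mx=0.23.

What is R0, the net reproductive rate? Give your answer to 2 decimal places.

2.22

lx·mx by age: 0, 0, 1.0152, 0.7569, 0.4485, 0.0023
R0 = Σ lx·mx = 2.2229 → 2.22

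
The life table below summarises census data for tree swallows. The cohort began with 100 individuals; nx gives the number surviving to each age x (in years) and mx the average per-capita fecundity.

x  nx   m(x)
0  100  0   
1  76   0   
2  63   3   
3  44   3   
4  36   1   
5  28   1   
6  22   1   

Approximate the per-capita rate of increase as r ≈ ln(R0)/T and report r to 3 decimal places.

0.480

lx = nx/n0 = nx/100: 1, 0.76, 0.63, 0.44, 0.36, 0.28, 0.22
R0 = Σ lx·mx = 0 + 0 + 1.89 + 1.32 + 0.36 + 0.28 + 0.22 = 4.07
Σ x·lx·mx = 11.9; T = 11.9/4.07 = 2.92383…
r ≈ ln(R0)/T = ln(4.07)/2.92383… = 0.48007… → 0.480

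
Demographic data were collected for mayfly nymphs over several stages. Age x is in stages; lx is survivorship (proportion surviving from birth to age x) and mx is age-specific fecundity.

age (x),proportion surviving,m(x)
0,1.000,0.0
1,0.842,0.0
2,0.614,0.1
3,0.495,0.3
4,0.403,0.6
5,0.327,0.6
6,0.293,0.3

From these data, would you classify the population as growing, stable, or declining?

R0 = Σ lx·mx = 0 + 0 + 0.0614 + 0.1485 + 0.2418 + 0.1962 + 0.0879 = 0.7358
R0 < 1, so the population is declining.

declining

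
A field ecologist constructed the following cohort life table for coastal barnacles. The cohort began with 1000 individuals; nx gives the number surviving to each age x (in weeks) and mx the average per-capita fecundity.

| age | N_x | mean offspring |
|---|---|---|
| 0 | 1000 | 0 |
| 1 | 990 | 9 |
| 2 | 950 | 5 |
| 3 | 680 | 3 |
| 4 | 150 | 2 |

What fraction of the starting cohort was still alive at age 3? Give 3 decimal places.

0.680

l_3 = n_3/n_0 = 680/1000 = 0.68 → 0.680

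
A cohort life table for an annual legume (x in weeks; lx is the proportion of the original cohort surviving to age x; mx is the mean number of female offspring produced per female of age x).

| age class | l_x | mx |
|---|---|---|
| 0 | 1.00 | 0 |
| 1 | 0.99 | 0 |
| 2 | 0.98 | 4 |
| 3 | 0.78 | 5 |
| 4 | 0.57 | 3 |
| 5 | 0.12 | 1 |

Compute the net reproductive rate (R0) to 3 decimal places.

lx·mx by age: 0, 0, 3.92, 3.9, 1.71, 0.12
R0 = Σ lx·mx = 9.65 → 9.650

9.650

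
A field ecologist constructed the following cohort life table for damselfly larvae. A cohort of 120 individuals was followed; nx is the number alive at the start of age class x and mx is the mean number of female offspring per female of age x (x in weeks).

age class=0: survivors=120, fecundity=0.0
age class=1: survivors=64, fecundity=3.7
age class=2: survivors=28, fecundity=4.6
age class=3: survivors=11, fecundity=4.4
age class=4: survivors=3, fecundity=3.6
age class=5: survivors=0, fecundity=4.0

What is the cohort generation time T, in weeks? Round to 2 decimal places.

lx = nx/n0 = nx/120: 1, 0.53333…, 0.23333…, 0.09167…, 0.025, 0
lx·mx: 0, 1.973333…, 1.073333…, 0.403333…, 0.09, 0 → R0 = 3.54…
x·lx·mx: 0, 1.973333…, 2.146667…, 1.21…, 0.36, 0 → Σ = 5.69…
T = 5.69… / 3.54… = 1.607345… → 1.61

1.61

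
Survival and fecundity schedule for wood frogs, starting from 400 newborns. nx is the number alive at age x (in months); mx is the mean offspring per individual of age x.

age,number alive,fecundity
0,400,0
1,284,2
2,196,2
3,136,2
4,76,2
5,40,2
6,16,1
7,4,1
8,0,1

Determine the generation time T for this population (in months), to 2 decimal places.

lx = nx/n0 = nx/400: 1, 0.71, 0.49, 0.34, 0.19, 0.1, 0.04, 0.01, 0
lx·mx: 0, 1.42, 0.98, 0.68, 0.38, 0.2, 0.04, 0.01, 0 → R0 = 3.71
x·lx·mx: 0, 1.42, 1.96, 2.04, 1.52, 1, 0.24, 0.07, 0 → Σ = 8.25
T = 8.25 / 3.71 = 2.22372… → 2.22

2.22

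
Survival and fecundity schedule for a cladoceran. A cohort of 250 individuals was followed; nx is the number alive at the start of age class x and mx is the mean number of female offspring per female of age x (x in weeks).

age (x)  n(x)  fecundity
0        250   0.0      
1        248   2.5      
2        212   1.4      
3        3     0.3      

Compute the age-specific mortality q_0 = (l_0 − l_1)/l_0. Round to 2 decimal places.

lx = nx/n0 = nx/250: 1, 0.992, 0.848, 0.012
q_0 = (l_0 − l_1) / l_0 = (1 − 0.992) / 1
     = 0.008 / 1 = 0.008 → 0.01

0.01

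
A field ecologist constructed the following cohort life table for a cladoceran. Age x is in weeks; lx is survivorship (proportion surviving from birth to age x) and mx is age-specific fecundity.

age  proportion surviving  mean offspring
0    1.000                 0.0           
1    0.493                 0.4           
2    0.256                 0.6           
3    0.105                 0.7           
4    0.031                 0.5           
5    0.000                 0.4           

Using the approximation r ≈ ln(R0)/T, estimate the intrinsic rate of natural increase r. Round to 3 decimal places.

-0.459

R0 = Σ lx·mx = 0 + 0.1972 + 0.1536 + 0.0735 + 0.0155 + 0 = 0.4398
Σ x·lx·mx = 0.7869; T = 0.7869/0.4398 = 1.78922…
r ≈ ln(R0)/T = ln(0.4398)/1.78922… = -0.4591… → -0.459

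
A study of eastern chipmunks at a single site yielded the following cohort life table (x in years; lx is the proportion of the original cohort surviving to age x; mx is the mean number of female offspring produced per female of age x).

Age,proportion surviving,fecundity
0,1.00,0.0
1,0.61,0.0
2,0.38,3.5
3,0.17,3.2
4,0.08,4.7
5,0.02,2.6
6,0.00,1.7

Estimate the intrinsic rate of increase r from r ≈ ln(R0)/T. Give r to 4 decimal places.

0.3169

R0 = Σ lx·mx = 0 + 0 + 1.33 + 0.544 + 0.376 + 0.052 + 0 = 2.302
Σ x·lx·mx = 6.056; T = 6.056/2.302 = 2.63076…
r ≈ ln(R0)/T = ln(2.302)/2.63076… = 0.316935… → 0.3169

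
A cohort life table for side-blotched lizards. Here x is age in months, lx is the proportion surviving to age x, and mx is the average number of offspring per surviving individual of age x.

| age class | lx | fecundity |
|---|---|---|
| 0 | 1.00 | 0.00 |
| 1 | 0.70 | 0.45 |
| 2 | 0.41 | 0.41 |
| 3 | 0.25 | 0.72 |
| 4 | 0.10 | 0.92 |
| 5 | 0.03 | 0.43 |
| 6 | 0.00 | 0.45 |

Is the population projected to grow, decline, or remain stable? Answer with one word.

R0 = Σ lx·mx = 0 + 0.315 + 0.1681 + 0.18 + 0.092 + 0.0129 + 0 = 0.768
R0 < 1, so the population is declining.

declining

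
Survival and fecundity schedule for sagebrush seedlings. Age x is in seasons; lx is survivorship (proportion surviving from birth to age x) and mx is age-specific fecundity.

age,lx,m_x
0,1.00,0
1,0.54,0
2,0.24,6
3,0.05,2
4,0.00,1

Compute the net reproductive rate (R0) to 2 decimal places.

lx·mx by age: 0, 0, 1.44, 0.1, 0
R0 = Σ lx·mx = 1.54 → 1.54

1.54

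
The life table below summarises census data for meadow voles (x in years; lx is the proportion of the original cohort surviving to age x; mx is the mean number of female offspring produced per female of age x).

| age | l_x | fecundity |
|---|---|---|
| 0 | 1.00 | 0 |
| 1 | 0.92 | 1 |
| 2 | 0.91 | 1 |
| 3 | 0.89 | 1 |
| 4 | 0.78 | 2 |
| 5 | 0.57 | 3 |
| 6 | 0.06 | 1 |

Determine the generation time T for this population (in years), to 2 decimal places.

lx·mx: 0, 0.92, 0.91, 0.89, 1.56, 1.71, 0.06 → R0 = 6.05
x·lx·mx: 0, 0.92, 1.82, 2.67, 6.24, 8.55, 0.36 → Σ = 20.56
T = 20.56 / 6.05 = 3.398347… → 3.40

3.40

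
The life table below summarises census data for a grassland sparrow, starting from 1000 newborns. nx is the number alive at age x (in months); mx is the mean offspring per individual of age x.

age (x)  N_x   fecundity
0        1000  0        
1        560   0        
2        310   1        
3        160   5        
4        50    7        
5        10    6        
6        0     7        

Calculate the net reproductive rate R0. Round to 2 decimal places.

1.52

lx = nx/n0 = nx/1000: 1, 0.56, 0.31, 0.16, 0.05, 0.01, 0
lx·mx by age: 0, 0, 0.31, 0.8, 0.35, 0.06, 0
R0 = Σ lx·mx = 1.52 → 1.52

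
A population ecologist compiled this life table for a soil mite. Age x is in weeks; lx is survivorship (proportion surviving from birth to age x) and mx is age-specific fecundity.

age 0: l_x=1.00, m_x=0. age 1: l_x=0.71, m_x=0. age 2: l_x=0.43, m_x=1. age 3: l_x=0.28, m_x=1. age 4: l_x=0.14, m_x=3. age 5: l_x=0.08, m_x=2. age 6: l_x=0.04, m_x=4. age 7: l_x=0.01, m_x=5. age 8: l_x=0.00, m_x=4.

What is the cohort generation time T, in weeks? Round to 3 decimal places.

lx·mx: 0, 0, 0.43, 0.28, 0.42, 0.16, 0.16, 0.05, 0 → R0 = 1.5
x·lx·mx: 0, 0, 0.86, 0.84, 1.68, 0.8, 0.96, 0.35, 0 → Σ = 5.49
T = 5.49 / 1.5 = 3.66 → 3.660

3.660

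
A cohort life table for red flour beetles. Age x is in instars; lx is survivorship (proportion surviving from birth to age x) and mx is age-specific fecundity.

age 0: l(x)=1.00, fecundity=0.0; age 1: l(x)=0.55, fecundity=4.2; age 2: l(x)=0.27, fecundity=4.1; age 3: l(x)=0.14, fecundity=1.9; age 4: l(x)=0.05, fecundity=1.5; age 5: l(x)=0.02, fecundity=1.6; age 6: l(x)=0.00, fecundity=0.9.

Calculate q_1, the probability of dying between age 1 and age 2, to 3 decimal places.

q_1 = (l_1 − l_2) / l_1 = (0.55 − 0.27) / 0.55
     = 0.28 / 0.55 = 0.509091… → 0.509

0.509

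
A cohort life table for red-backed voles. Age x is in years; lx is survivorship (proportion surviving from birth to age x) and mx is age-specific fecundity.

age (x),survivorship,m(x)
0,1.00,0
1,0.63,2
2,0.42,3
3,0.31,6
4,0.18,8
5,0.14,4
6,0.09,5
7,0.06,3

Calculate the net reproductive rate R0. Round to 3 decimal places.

7.010

lx·mx by age: 0, 1.26, 1.26, 1.86, 1.44, 0.56, 0.45, 0.18
R0 = Σ lx·mx = 7.01 → 7.010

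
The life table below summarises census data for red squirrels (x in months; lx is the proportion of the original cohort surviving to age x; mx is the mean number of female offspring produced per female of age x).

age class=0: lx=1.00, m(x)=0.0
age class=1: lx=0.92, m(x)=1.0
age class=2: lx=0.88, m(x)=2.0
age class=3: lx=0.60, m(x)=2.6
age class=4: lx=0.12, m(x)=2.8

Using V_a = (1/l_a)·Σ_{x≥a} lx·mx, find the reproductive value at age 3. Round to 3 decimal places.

lx·mx for x ≥ 3: 1.56, 0.336 → sum = 1.896
V_3 = 1.896 / l_3 = 1.896 / 0.6 = 3.16 → 3.160

3.160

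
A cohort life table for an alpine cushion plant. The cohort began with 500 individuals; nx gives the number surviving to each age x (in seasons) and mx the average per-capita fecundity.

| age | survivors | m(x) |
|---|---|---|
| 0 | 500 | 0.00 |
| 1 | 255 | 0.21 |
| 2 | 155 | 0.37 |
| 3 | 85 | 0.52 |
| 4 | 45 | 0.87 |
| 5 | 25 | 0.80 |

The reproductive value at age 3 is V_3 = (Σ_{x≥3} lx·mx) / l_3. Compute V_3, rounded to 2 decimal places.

lx = nx/n0 = nx/500: 1, 0.51, 0.31, 0.17, 0.09, 0.05
lx·mx for x ≥ 3: 0.0884, 0.0783, 0.04 → sum = 0.2067
V_3 = 0.2067 / l_3 = 0.2067 / 0.17 = 1.215882… → 1.22

1.22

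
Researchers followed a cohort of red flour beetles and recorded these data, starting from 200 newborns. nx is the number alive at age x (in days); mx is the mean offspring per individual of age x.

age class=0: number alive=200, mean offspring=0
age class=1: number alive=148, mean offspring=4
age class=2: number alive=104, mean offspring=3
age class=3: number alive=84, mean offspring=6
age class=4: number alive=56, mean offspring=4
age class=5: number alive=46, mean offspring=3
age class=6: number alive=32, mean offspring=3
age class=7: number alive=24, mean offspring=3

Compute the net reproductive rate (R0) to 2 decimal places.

9.69

lx = nx/n0 = nx/200: 1, 0.74, 0.52, 0.42, 0.28, 0.23, 0.16, 0.12
lx·mx by age: 0, 2.96, 1.56, 2.52, 1.12, 0.69, 0.48, 0.36
R0 = Σ lx·mx = 9.69 → 9.69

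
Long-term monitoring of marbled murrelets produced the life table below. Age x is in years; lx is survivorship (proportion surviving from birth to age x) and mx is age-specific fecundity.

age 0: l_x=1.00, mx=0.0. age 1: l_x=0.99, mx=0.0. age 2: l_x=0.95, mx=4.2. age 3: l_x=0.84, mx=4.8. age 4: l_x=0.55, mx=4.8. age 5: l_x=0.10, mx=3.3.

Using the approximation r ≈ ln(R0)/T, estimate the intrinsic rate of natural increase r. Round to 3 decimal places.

R0 = Σ lx·mx = 0 + 0 + 3.99 + 4.032 + 2.64 + 0.33 = 10.992
Σ x·lx·mx = 32.286; T = 32.286/10.992 = 2.93723…
r ≈ ln(R0)/T = ln(10.992)/2.93723… = 0.81613… → 0.816

0.816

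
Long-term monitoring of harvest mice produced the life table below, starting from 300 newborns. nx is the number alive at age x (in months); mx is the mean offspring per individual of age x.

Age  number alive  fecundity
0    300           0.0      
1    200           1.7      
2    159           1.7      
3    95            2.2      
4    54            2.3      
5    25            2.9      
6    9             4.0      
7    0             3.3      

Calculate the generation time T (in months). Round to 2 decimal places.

2.46

lx = nx/n0 = nx/300: 1, 0.66667…, 0.53, 0.31667…, 0.18, 0.08333…, 0.03, 0
lx·mx: 0, 1.133333…, 0.901, 0.696667…, 0.414, 0.241667…, 0.12, 0 → R0 = 3.506667…
x·lx·mx: 0, 1.133333…, 1.802, 2.09…, 1.656, 1.208333…, 0.72, 0 → Σ = 8.609667…
T = 8.609667… / 3.506667… = 2.455228… → 2.46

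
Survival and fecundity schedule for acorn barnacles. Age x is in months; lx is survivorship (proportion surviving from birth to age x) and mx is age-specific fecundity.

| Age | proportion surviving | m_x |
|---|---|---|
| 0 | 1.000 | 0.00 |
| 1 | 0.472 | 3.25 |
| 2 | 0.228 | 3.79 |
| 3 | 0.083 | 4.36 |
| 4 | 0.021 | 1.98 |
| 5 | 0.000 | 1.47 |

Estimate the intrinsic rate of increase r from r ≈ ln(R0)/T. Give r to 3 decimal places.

R0 = Σ lx·mx = 0 + 1.534 + 0.86412 + 0.36188 + 0.04158 + 0 = 2.80158
Σ x·lx·mx = 4.5142; T = 4.5142/2.80158 = 1.61131…
r ≈ ln(R0)/T = ln(2.80158)/1.61131… = 0.63935… → 0.639

0.639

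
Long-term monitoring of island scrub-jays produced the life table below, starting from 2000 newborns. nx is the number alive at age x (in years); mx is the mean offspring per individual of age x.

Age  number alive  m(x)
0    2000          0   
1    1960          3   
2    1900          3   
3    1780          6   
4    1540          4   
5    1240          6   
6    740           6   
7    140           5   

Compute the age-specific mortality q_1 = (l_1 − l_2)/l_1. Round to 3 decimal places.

0.031

lx = nx/n0 = nx/2000: 1, 0.98, 0.95, 0.89, 0.77, 0.62, 0.37, 0.07
q_1 = (l_1 − l_2) / l_1 = (0.98 − 0.95) / 0.98
     = 0.03 / 0.98 = 0.030612… → 0.031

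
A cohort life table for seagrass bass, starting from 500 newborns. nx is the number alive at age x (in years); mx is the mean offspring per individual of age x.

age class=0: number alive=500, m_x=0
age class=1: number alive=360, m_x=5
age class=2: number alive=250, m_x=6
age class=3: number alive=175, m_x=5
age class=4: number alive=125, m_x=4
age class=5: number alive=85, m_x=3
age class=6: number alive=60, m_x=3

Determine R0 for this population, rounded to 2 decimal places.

lx = nx/n0 = nx/500: 1, 0.72, 0.5, 0.35, 0.25, 0.17, 0.12
lx·mx by age: 0, 3.6, 3, 1.75, 1, 0.51, 0.36
R0 = Σ lx·mx = 10.22 → 10.22

10.22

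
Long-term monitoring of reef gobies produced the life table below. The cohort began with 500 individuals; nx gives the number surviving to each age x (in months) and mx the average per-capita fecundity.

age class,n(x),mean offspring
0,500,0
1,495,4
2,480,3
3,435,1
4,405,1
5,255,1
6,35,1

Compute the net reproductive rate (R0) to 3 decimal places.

9.100

lx = nx/n0 = nx/500: 1, 0.99, 0.96, 0.87, 0.81, 0.51, 0.07
lx·mx by age: 0, 3.96, 2.88, 0.87, 0.81, 0.51, 0.07
R0 = Σ lx·mx = 9.1 → 9.100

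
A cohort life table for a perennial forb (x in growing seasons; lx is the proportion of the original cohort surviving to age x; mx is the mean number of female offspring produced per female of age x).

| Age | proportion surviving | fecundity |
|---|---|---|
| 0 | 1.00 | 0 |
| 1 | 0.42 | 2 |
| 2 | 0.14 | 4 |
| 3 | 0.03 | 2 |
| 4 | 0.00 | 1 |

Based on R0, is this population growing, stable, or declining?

growing

R0 = Σ lx·mx = 0 + 0.84 + 0.56 + 0.06 + 0 = 1.46
R0 > 1, so the population is growing.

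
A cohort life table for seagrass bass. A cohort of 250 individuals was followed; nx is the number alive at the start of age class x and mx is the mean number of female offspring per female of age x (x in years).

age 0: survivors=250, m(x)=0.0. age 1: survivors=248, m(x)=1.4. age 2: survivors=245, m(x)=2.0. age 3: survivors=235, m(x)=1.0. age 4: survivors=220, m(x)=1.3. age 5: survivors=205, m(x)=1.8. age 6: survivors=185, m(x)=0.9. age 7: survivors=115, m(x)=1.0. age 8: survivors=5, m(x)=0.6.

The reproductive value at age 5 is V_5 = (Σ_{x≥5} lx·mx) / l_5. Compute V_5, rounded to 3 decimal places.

3.188

lx = nx/n0 = nx/250: 1, 0.992, 0.98, 0.94, 0.88, 0.82, 0.74, 0.46, 0.02
lx·mx for x ≥ 5: 1.476, 0.666, 0.46, 0.012 → sum = 2.614
V_5 = 2.614 / l_5 = 2.614 / 0.82 = 3.187805… → 3.188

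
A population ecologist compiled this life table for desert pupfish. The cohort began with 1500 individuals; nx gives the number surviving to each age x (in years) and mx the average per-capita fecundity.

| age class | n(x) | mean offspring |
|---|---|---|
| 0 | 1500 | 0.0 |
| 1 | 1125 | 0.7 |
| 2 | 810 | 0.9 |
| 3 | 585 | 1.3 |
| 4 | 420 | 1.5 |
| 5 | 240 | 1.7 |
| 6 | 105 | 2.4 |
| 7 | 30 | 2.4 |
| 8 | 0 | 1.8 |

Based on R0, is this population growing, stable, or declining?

lx = nx/n0 = nx/1500: 1, 0.75, 0.54, 0.39, 0.28, 0.16, 0.07, 0.02, 0
R0 = Σ lx·mx = 0 + 0.525 + 0.486 + 0.507 + 0.42 + 0.272 + 0.168 + 0.048 + 0 = 2.426
R0 > 1, so the population is growing.

growing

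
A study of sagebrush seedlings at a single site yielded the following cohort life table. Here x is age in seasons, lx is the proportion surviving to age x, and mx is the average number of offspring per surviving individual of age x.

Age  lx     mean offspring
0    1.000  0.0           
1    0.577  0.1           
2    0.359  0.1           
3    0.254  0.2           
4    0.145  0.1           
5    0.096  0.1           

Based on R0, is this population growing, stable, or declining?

declining

R0 = Σ lx·mx = 0 + 0.0577 + 0.0359 + 0.0508 + 0.0145 + 0.0096 = 0.1685
R0 < 1, so the population is declining.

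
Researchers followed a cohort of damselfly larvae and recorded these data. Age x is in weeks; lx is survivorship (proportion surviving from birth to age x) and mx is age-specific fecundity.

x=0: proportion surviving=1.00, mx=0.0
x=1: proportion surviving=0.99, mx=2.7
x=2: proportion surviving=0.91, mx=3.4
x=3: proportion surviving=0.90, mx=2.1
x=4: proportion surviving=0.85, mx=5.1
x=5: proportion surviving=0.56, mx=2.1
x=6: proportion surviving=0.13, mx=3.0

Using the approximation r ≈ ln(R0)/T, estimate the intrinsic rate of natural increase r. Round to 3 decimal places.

0.882

R0 = Σ lx·mx = 0 + 2.673 + 3.094 + 1.89 + 4.335 + 1.176 + 0.39 = 13.558
Σ x·lx·mx = 40.091; T = 40.091/13.558 = 2.957…
r ≈ ln(R0)/T = ln(13.558)/2.957… = 0.88163… → 0.882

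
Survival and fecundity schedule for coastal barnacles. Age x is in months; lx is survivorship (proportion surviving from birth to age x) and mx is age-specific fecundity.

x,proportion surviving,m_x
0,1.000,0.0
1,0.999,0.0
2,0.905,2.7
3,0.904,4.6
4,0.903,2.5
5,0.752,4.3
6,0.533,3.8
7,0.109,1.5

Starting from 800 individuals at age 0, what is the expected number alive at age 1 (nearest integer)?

Expected survivors = N0 · l_1 = 800 × 0.999 = 799.2 → 799

799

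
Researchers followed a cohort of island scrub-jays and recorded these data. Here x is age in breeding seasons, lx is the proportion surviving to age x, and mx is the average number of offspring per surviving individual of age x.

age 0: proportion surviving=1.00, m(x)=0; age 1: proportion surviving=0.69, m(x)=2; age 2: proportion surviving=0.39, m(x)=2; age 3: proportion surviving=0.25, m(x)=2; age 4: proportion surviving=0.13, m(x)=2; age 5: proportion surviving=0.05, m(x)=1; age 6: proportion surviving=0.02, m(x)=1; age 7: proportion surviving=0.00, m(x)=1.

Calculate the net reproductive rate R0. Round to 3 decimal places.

2.990

lx·mx by age: 0, 1.38, 0.78, 0.5, 0.26, 0.05, 0.02, 0
R0 = Σ lx·mx = 2.99 → 2.990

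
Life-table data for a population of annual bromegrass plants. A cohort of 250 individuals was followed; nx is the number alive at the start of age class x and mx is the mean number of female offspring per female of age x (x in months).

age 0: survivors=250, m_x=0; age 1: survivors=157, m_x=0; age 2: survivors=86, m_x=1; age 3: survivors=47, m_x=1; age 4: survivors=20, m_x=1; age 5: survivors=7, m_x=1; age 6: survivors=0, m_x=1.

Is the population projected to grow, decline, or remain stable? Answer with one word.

lx = nx/n0 = nx/250: 1, 0.628, 0.344, 0.188, 0.08, 0.028, 0
R0 = Σ lx·mx = 0 + 0 + 0.344 + 0.188 + 0.08 + 0.028 + 0 = 0.64
R0 < 1, so the population is declining.

declining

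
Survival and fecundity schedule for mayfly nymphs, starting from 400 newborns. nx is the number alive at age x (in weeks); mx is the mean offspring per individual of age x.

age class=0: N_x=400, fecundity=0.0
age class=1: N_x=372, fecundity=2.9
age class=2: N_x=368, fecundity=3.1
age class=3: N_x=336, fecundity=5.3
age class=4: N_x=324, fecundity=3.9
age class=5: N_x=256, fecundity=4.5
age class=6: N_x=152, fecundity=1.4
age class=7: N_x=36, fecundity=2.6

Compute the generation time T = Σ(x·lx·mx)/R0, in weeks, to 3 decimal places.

3.191

lx = nx/n0 = nx/400: 1, 0.93, 0.92, 0.84, 0.81, 0.64, 0.38, 0.09
lx·mx: 0, 2.697, 2.852, 4.452, 3.159, 2.88, 0.532, 0.234 → R0 = 16.806
x·lx·mx: 0, 2.697, 5.704, 13.356, 12.636, 14.4, 3.192, 1.638 → Σ = 53.623
T = 53.623 / 16.806 = 3.190706… → 3.191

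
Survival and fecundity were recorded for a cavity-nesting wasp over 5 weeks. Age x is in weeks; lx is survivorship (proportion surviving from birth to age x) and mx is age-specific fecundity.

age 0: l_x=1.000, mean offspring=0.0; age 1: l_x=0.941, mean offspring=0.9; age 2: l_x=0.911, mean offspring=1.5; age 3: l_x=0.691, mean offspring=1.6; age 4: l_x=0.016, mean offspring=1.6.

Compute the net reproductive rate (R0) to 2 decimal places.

lx·mx by age: 0, 0.8469, 1.3665, 1.1056, 0.0256
R0 = Σ lx·mx = 3.3446 → 3.34

3.34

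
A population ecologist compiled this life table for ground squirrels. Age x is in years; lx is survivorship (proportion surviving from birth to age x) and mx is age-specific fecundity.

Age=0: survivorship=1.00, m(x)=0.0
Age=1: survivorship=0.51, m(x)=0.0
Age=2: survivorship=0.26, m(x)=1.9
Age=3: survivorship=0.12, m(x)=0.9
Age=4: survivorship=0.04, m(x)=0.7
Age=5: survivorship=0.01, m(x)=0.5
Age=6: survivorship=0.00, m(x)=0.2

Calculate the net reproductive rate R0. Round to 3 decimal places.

0.635

lx·mx by age: 0, 0, 0.494, 0.108, 0.028, 0.005, 0
R0 = Σ lx·mx = 0.635 → 0.635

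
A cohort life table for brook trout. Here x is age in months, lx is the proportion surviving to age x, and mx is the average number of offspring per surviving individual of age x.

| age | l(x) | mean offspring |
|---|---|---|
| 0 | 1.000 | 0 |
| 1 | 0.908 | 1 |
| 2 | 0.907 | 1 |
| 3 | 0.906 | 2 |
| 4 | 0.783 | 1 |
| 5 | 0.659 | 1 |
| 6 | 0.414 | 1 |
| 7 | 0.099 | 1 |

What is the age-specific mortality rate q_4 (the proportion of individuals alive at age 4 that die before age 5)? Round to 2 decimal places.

0.16

q_4 = (l_4 − l_5) / l_4 = (0.783 − 0.659) / 0.783
     = 0.124 / 0.783 = 0.158365… → 0.16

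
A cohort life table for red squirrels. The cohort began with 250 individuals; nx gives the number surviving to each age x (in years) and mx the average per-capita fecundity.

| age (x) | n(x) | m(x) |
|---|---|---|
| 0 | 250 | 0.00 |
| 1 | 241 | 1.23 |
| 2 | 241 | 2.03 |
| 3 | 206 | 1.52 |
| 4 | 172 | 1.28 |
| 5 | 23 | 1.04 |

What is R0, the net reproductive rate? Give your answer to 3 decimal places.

lx = nx/n0 = nx/250: 1, 0.964, 0.964, 0.824, 0.688, 0.092
lx·mx by age: 0, 1.18572, 1.95692, 1.25248, 0.88064, 0.09568
R0 = Σ lx·mx = 5.37144 → 5.371

5.371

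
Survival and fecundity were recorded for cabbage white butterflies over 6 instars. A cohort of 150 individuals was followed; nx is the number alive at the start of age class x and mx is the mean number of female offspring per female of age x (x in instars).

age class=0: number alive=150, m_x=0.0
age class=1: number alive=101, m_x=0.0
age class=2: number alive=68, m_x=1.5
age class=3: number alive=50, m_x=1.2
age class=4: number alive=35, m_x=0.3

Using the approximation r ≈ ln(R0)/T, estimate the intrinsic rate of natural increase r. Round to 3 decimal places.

0.057

lx = nx/n0 = nx/150: 1, 0.67333…, 0.45333…, 0.33333…, 0.23333…
R0 = Σ lx·mx = 0 + 0 + 0.68… + 0.4… + 0.07… = 1.15…
Σ x·lx·mx = 2.84…; T = 2.84…/1.15… = 2.46957…
r ≈ ln(R0)/T = ln(1.15…)/2.46957… = 0.05659… → 0.057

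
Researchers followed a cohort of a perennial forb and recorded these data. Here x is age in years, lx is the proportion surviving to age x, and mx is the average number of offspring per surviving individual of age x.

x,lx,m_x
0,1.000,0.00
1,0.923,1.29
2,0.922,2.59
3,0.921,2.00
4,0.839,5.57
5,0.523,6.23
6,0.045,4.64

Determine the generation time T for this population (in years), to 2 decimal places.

3.52

lx·mx: 0, 1.19067, 2.38798, 1.842, 4.67323, 3.25829, 0.2088 → R0 = 13.56097
x·lx·mx: 0, 1.19067, 4.77596, 5.526, 18.69292, 16.29145, 1.2528 → Σ = 47.7298
T = 47.7298 / 13.56097 = 3.519645… → 3.52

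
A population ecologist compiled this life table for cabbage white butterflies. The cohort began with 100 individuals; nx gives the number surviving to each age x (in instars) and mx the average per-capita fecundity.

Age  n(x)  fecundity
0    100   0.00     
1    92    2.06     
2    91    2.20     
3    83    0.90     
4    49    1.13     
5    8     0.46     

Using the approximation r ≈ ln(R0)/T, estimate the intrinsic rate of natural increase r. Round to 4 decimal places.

lx = nx/n0 = nx/100: 1, 0.92, 0.91, 0.83, 0.49, 0.08
R0 = Σ lx·mx = 0 + 1.8952 + 2.002 + 0.747 + 0.5537 + 0.0368 = 5.2347
Σ x·lx·mx = 10.539; T = 10.539/5.2347 = 2.0133…
r ≈ ln(R0)/T = ln(5.2347)/2.0133… = 0.822189… → 0.8222

0.8222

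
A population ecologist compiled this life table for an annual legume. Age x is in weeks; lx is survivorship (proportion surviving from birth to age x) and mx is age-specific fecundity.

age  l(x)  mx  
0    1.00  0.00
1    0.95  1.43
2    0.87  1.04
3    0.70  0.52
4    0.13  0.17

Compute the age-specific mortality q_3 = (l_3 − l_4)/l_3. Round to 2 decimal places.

0.81

q_3 = (l_3 − l_4) / l_3 = (0.7 − 0.13) / 0.7
     = 0.57 / 0.7 = 0.814286… → 0.81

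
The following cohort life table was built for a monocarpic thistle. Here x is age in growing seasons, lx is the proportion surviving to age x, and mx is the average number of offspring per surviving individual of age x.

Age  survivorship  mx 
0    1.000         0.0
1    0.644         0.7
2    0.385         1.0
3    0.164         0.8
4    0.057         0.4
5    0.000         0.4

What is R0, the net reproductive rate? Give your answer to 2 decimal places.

lx·mx by age: 0, 0.4508, 0.385, 0.1312, 0.0228, 0
R0 = Σ lx·mx = 0.9898 → 0.99

0.99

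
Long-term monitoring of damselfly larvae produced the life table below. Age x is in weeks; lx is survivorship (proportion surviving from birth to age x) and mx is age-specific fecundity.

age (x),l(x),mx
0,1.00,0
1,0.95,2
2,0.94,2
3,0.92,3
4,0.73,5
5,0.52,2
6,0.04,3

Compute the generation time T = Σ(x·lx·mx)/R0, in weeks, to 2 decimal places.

3.04

lx·mx: 0, 1.9, 1.88, 2.76, 3.65, 1.04, 0.12 → R0 = 11.35
x·lx·mx: 0, 1.9, 3.76, 8.28, 14.6, 5.2, 0.72 → Σ = 34.46
T = 34.46 / 11.35 = 3.036123… → 3.04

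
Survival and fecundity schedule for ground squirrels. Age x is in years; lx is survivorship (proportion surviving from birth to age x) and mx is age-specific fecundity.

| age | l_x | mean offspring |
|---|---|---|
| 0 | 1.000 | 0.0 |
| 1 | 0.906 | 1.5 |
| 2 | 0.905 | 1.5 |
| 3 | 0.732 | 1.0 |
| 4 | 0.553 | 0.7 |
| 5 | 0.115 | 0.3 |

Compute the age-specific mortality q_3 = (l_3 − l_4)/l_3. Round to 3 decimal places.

0.245

q_3 = (l_3 − l_4) / l_3 = (0.732 − 0.553) / 0.732
     = 0.179 / 0.732 = 0.244536… → 0.245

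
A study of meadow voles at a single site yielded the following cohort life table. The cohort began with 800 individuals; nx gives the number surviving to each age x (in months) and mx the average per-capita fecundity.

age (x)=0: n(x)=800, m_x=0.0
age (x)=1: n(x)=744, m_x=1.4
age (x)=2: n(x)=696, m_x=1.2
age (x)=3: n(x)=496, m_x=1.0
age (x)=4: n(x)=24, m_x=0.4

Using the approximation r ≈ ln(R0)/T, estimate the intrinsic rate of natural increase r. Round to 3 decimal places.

0.613

lx = nx/n0 = nx/800: 1, 0.93, 0.87, 0.62, 0.03
R0 = Σ lx·mx = 0 + 1.302 + 1.044 + 0.62 + 0.012 = 2.978
Σ x·lx·mx = 5.298; T = 5.298/2.978 = 1.77905…
r ≈ ln(R0)/T = ln(2.978)/1.77905… = 0.61339… → 0.613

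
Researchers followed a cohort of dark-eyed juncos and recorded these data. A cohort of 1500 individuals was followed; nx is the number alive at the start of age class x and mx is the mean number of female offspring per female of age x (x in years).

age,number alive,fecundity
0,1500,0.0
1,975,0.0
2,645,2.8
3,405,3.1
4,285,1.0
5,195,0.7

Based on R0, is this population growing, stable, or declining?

lx = nx/n0 = nx/1500: 1, 0.65, 0.43, 0.27, 0.19, 0.13
R0 = Σ lx·mx = 0 + 0 + 1.204 + 0.837 + 0.19 + 0.091 = 2.322
R0 > 1, so the population is growing.

growing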